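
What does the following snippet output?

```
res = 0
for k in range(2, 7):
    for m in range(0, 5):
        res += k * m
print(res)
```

k=2,m=0: res = 0+0 = 0
k=2,m=1: res = 0+2 = 2
k=2,m=2: res = 2+4 = 6
k=2,m=3: res = 6+6 = 12
k=2,m=4: res = 12+8 = 20
k=3,m=0: res = 20+0 = 20
k=3,m=1: res = 20+3 = 23
k=3,m=2: res = 23+6 = 29
k=3,m=3: res = 29+9 = 38
k=3,m=4: res = 38+12 = 50
k=4,m=0: res = 50+0 = 50
k=4,m=1: res = 50+4 = 54
k=4,m=2: res = 54+8 = 62
k=4,m=3: res = 62+12 = 74
k=4,m=4: res = 74+16 = 90
k=5,m=0: res = 90+0 = 90
k=5,m=1: res = 90+5 = 95
k=5,m=2: res = 95+10 = 105
k=5,m=3: res = 105+15 = 120
k=5,m=4: res = 120+20 = 140
k=6,m=0: res = 140+0 = 140
k=6,m=1: res = 140+6 = 146
k=6,m=2: res = 146+12 = 158
k=6,m=3: res = 158+18 = 176
k=6,m=4: res = 176+24 = 200

200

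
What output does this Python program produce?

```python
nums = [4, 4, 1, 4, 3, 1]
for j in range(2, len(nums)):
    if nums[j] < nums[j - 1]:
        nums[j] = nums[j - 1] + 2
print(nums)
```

[4, 4, 6, 8, 10, 12]

j=2: 1<4, nums[2] = 4+2 = 6 → [4, 4, 6, 4, 3, 1]
j=3: 4<6, nums[3] = 6+2 = 8 → [4, 4, 6, 8, 3, 1]
j=4: 3<8, nums[4] = 8+2 = 10 → [4, 4, 6, 8, 10, 1]
j=5: 1<10, nums[5] = 10+2 = 12 → [4, 4, 6, 8, 10, 12]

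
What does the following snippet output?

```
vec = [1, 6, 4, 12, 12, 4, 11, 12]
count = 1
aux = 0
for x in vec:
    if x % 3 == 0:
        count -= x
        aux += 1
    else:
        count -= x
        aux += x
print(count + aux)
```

x=1: not %3==0, count = 1-1 = 0; aux=1
x=6: %3==0, count = 0-6 = -6; aux=2
x=4: not %3==0, count = (-6)-4 = -10; aux=6
x=12: %3==0, count = (-10)-12 = -22; aux=7
x=12: %3==0, count = (-22)-12 = -34; aux=8
x=4: not %3==0, count = (-34)-4 = -38; aux=12
x=11: not %3==0, count = (-38)-11 = -49; aux=23
x=12: %3==0, count = (-49)-12 = -61; aux=24
count+aux = (-61)+24 = -37

-37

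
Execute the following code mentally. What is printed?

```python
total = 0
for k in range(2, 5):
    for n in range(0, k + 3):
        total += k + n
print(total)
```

102

k=2,n=0: total = 0+2 = 2
k=2,n=1: total = 2+3 = 5
k=2,n=2: total = 5+4 = 9
k=2,n=3: total = 9+5 = 14
k=2,n=4: total = 14+6 = 20
k=3,n=0: total = 20+3 = 23
k=3,n=1: total = 23+4 = 27
k=3,n=2: total = 27+5 = 32
k=3,n=3: total = 32+6 = 38
k=3,n=4: total = 38+7 = 45
k=3,n=5: total = 45+8 = 53
k=4,n=0: total = 53+4 = 57
k=4,n=1: total = 57+5 = 62
k=4,n=2: total = 62+6 = 68
k=4,n=3: total = 68+7 = 75
k=4,n=4: total = 75+8 = 83
k=4,n=5: total = 83+9 = 92
k=4,n=6: total = 92+10 = 102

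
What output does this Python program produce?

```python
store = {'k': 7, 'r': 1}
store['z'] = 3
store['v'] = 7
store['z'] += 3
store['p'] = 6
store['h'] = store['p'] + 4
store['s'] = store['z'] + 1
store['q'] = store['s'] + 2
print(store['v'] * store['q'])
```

store['z'] = 3 → {'k': 7, 'r': 1, 'z': 3}
store['v'] = 7 → {'k': 7, 'r': 1, 'z': 3, 'v': 7}
store['z'] = 3+3 = 6 → {'k': 7, 'r': 1, 'z': 6, 'v': 7}
store['p'] = 6 → {'k': 7, 'r': 1, 'z': 6, 'v': 7, 'p': 6}
store['h'] = store['p']+4 = 10 → {'k': 7, 'r': 1, 'z': 6, 'v': 7, 'p': 6, 'h': 10}
store['s'] = store['z']+1 = 7 → {'k': 7, 'r': 1, 'z': 6, 'v': 7, 'p': 6, 'h': 10, 's': 7}
store['q'] = store['s']+2 = 9 → {'k': 7, 'r': 1, 'z': 6, 'v': 7, 'p': 6, 'h': 10, 's': 7, 'q': 9}
store['v']*store['q'] = 7*9 = 63

63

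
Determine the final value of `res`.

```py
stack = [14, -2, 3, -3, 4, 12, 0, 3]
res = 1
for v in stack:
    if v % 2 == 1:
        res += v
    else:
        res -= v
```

-24

v=14: not odd, res = 1-14 = -13
v=-2: not odd, res = (-13)-(-2) = -11
v=3: odd, res = (-11)+3 = -8
v=-3: odd, res = (-8)+(-3) = -11
v=4: not odd, res = (-11)-4 = -15
v=12: not odd, res = (-15)-12 = -27
v=0: not odd, res = (-27)-0 = -27
v=3: odd, res = (-27)+3 = -24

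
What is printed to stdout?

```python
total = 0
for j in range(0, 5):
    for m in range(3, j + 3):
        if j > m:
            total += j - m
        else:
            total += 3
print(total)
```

j=1,m=3: not 1>3, total = 0+3 = 3
j=2,m=3: not 2>3, total = 3+3 = 6
j=2,m=4: not 2>4, total = 6+3 = 9
j=3,m=3: not 3>3, total = 9+3 = 12
j=3,m=4: not 3>4, total = 12+3 = 15
j=3,m=5: not 3>5, total = 15+3 = 18
j=4,m=3: 4>3, total = 18+1 = 19
j=4,m=4: not 4>4, total = 19+3 = 22
j=4,m=5: not 4>5, total = 22+3 = 25
j=4,m=6: not 4>6, total = 25+3 = 28

28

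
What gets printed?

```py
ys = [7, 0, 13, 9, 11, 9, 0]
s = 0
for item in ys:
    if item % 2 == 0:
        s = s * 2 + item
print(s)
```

0

item=7: not even
item=0: even, s = 0*2+0 = 0
item=13: not even
item=9: not even
item=11: not even
item=9: not even
item=0: even, s = 0*2+0 = 0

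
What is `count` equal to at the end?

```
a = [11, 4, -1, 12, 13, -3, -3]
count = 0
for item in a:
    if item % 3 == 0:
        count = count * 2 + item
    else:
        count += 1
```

item=11: not %3==0, count = 0+1 = 1
item=4: not %3==0, count = 1+1 = 2
item=-1: not %3==0, count = 2+1 = 3
item=12: %3==0, count = 3*2+12 = 18
item=13: not %3==0, count = 18+1 = 19
item=-3: %3==0, count = 19*2+(-3) = 35
item=-3: %3==0, count = 35*2+(-3) = 67

67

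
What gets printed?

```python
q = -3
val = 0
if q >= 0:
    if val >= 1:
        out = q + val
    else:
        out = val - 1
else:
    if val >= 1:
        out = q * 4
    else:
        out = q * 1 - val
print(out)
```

-3

q=-3, val=0
q >= 0 is False; val >= 1 is False
→ out = q * 1 - val = -3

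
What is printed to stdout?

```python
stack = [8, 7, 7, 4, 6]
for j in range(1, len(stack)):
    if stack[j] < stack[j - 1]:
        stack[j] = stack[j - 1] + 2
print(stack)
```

j=1: 7<8, stack[1] = 8+2 = 10 → [8, 10, 7, 4, 6]
j=2: 7<10, stack[2] = 10+2 = 12 → [8, 10, 12, 4, 6]
j=3: 4<12, stack[3] = 12+2 = 14 → [8, 10, 12, 14, 6]
j=4: 6<14, stack[4] = 14+2 = 16 → [8, 10, 12, 14, 16]

[8, 10, 12, 14, 16]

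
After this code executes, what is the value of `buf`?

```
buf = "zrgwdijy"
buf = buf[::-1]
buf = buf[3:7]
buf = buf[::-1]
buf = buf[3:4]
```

'd'

reverse → 'yjidwgrz'
slice [3:7] → 'dwgr'
reverse → 'rgwd'
slice [3:4] → 'd'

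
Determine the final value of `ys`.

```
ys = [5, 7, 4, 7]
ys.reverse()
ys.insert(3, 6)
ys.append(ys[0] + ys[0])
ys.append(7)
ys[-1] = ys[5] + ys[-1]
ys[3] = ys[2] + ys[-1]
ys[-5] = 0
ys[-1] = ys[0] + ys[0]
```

reverse → [7, 4, 7, 5]
insert 6 at 3 → [7, 4, 7, 6, 5]
append ys[0]+ys[0] = 7+7 = 14 → [7, 4, 7, 6, 5, 14]
append 7 → [7, 4, 7, 6, 5, 14, 7]
ys[-1] = ys[5]+ys[-1] = 14+7 = 21 → [7, 4, 7, 6, 5, 14, 21]
ys[3] = ys[2]+ys[-1] = 7+21 = 28 → [7, 4, 7, 28, 5, 14, 21]
ys[-5] = 0 → [7, 4, 0, 28, 5, 14, 21]
ys[-1] = ys[0]+ys[0] = 7+7 = 14 → [7, 4, 0, 28, 5, 14, 14]

[7, 4, 0, 28, 5, 14, 14]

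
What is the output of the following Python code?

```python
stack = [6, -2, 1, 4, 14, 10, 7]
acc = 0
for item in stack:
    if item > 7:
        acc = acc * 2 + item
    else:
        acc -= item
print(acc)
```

item=6: not >7, acc = 0-6 = -6
item=-2: not >7, acc = (-6)-(-2) = -4
item=1: not >7, acc = (-4)-1 = -5
item=4: not >7, acc = (-5)-4 = -9
item=14: >7, acc = (-9)*2+14 = -4
item=10: >7, acc = (-4)*2+10 = 2
item=7: not >7, acc = 2-7 = -5

-5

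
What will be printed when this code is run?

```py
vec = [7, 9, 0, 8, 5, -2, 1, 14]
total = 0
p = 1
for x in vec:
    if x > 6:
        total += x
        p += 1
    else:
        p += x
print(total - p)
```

29

x=7: >6, total = 0+7 = 7; p=2
x=9: >6, total = 7+9 = 16; p=3
x=0: not >6; p=3
x=8: >6, total = 16+8 = 24; p=4
x=5: not >6; p=9
x=-2: not >6; p=7
x=1: not >6; p=8
x=14: >6, total = 24+14 = 38; p=9
total-p = 38-9 = 29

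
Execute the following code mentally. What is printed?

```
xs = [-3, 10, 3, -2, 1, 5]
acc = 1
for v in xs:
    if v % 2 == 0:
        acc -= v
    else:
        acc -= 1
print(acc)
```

v=-3: not even, acc = 1-1 = 0
v=10: even, acc = 0-10 = -10
v=3: not even, acc = (-10)-1 = -11
v=-2: even, acc = (-11)-(-2) = -9
v=1: not even, acc = (-9)-1 = -10
v=5: not even, acc = (-10)-1 = -11

-11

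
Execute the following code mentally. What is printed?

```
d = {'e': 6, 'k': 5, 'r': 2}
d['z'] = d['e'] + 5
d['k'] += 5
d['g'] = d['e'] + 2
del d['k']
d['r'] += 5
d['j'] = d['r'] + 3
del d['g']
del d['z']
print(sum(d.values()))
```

d['z'] = d['e']+5 = 11 → {'e': 6, 'k': 5, 'r': 2, 'z': 11}
d['k'] = 5+5 = 10 → {'e': 6, 'k': 10, 'r': 2, 'z': 11}
d['g'] = d['e']+2 = 8 → {'e': 6, 'k': 10, 'r': 2, 'z': 11, 'g': 8}
del 'k' → {'e': 6, 'r': 2, 'z': 11, 'g': 8}
d['r'] = 2+5 = 7 → {'e': 6, 'r': 7, 'z': 11, 'g': 8}
d['j'] = d['r']+3 = 10 → {'e': 6, 'r': 7, 'z': 11, 'g': 8, 'j': 10}
del 'g' → {'e': 6, 'r': 7, 'z': 11, 'j': 10}
del 'z' → {'e': 6, 'r': 7, 'j': 10}
sum of values = 23

23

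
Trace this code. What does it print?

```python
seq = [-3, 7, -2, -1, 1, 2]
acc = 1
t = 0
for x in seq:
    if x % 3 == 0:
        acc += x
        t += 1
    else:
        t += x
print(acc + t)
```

x=-3: %3==0, acc = 1+(-3) = -2; t=1
x=7: not %3==0; t=8
x=-2: not %3==0; t=6
x=-1: not %3==0; t=5
x=1: not %3==0; t=6
x=2: not %3==0; t=8
acc+t = (-2)+8 = 6

6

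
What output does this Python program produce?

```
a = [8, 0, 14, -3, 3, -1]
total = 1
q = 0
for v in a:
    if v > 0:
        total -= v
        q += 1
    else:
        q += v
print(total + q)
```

-25

v=8: >0, total = 1-8 = -7; q=1
v=0: not >0; q=1
v=14: >0, total = (-7)-14 = -21; q=2
v=-3: not >0; q=-1
v=3: >0, total = (-21)-3 = -24; q=0
v=-1: not >0; q=-1
total+q = (-24)+(-1) = -25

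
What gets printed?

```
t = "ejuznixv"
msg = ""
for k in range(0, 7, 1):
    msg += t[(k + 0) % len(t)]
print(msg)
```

k=0: add t[0]='e' → 'e'
k=1: add t[1]='j' → 'ej'
k=2: add t[2]='u' → 'eju'
k=3: add t[3]='z' → 'ejuz'
k=4: add t[4]='n' → 'ejuzn'
k=5: add t[5]='i' → 'ejuzni'
k=6: add t[6]='x' → 'ejuznix'

ejuznix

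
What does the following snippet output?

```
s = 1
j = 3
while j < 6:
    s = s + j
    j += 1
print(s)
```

13

j=3: s = 1+3 = 4
j=4: s = 4+4 = 8
j=5: s = 8+5 = 13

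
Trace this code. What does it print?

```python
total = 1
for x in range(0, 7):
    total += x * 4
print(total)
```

85

x=0: total = 1+0*4 = 1
x=1: total = 1+1*4 = 5
x=2: total = 5+2*4 = 13
x=3: total = 13+3*4 = 25
x=4: total = 25+4*4 = 41
x=5: total = 41+5*4 = 61
x=6: total = 61+6*4 = 85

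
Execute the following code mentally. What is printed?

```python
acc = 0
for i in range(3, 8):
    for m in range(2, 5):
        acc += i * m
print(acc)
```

225

i=3,m=2: acc = 0+6 = 6
i=3,m=3: acc = 6+9 = 15
i=3,m=4: acc = 15+12 = 27
i=4,m=2: acc = 27+8 = 35
i=4,m=3: acc = 35+12 = 47
i=4,m=4: acc = 47+16 = 63
i=5,m=2: acc = 63+10 = 73
i=5,m=3: acc = 73+15 = 88
i=5,m=4: acc = 88+20 = 108
i=6,m=2: acc = 108+12 = 120
i=6,m=3: acc = 120+18 = 138
i=6,m=4: acc = 138+24 = 162
i=7,m=2: acc = 162+14 = 176
i=7,m=3: acc = 176+21 = 197
i=7,m=4: acc = 197+28 = 225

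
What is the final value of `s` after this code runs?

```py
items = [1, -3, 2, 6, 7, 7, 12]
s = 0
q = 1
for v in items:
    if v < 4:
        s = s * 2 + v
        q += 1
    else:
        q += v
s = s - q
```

-36

v=1: <4, s = 0*2+1 = 1; q=2
v=-3: <4, s = 1*2+(-3) = -1; q=3
v=2: <4, s = (-1)*2+2 = 0; q=4
v=6: not <4; q=10
v=7: not <4; q=17
v=7: not <4; q=24
v=12: not <4; q=36
s-q = 0-36 = -36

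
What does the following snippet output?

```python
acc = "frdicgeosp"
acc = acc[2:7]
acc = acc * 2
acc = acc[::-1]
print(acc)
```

egcidegcid

slice [2:7] → 'dicge'
repeat ×2 → 'dicgedicge'
reverse → 'egcidegcid'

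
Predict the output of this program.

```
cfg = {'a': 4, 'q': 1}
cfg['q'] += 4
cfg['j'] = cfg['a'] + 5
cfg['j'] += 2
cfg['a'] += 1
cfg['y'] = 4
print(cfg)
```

{'a': 5, 'q': 5, 'j': 11, 'y': 4}

cfg['q'] = 1+4 = 5 → {'a': 4, 'q': 5}
cfg['j'] = cfg['a']+5 = 9 → {'a': 4, 'q': 5, 'j': 9}
cfg['j'] = 9+2 = 11 → {'a': 4, 'q': 5, 'j': 11}
cfg['a'] = 4+1 = 5 → {'a': 5, 'q': 5, 'j': 11}
cfg['y'] = 4 → {'a': 5, 'q': 5, 'j': 11, 'y': 4}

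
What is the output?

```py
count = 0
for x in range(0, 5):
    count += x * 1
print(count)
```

x=0: count = 0+0*1 = 0
x=1: count = 0+1*1 = 1
x=2: count = 1+2*1 = 3
x=3: count = 3+3*1 = 6
x=4: count = 6+4*1 = 10

10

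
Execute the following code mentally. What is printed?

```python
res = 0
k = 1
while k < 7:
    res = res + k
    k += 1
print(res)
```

k=1: res = 0+1 = 1
k=2: res = 1+2 = 3
k=3: res = 3+3 = 6
k=4: res = 6+4 = 10
k=5: res = 10+5 = 15
k=6: res = 15+6 = 21

21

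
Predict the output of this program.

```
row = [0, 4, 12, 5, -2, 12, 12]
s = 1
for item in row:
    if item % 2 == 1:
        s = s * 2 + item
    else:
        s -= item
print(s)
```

item=0: not odd, s = 1-0 = 1
item=4: not odd, s = 1-4 = -3
item=12: not odd, s = (-3)-12 = -15
item=5: odd, s = (-15)*2+5 = -25
item=-2: not odd, s = (-25)-(-2) = -23
item=12: not odd, s = (-23)-12 = -35
item=12: not odd, s = (-35)-12 = -47

-47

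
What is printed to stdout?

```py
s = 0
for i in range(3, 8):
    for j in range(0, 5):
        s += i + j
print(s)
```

175

i=3,j=0: s = 0+3 = 3
i=3,j=1: s = 3+4 = 7
i=3,j=2: s = 7+5 = 12
i=3,j=3: s = 12+6 = 18
i=3,j=4: s = 18+7 = 25
i=4,j=0: s = 25+4 = 29
i=4,j=1: s = 29+5 = 34
i=4,j=2: s = 34+6 = 40
i=4,j=3: s = 40+7 = 47
i=4,j=4: s = 47+8 = 55
i=5,j=0: s = 55+5 = 60
i=5,j=1: s = 60+6 = 66
i=5,j=2: s = 66+7 = 73
i=5,j=3: s = 73+8 = 81
i=5,j=4: s = 81+9 = 90
i=6,j=0: s = 90+6 = 96
i=6,j=1: s = 96+7 = 103
i=6,j=2: s = 103+8 = 111
i=6,j=3: s = 111+9 = 120
i=6,j=4: s = 120+10 = 130
i=7,j=0: s = 130+7 = 137
i=7,j=1: s = 137+8 = 145
i=7,j=2: s = 145+9 = 154
i=7,j=3: s = 154+10 = 164
i=7,j=4: s = 164+11 = 175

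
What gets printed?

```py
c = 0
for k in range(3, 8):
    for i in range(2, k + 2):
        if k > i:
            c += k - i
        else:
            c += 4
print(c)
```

k=3,i=2: 3>2, c = 0+1 = 1
k=3,i=3: not 3>3, c = 1+4 = 5
k=3,i=4: not 3>4, c = 5+4 = 9
k=4,i=2: 4>2, c = 9+2 = 11
k=4,i=3: 4>3, c = 11+1 = 12
k=4,i=4: not 4>4, c = 12+4 = 16
k=4,i=5: not 4>5, c = 16+4 = 20
k=5,i=2: 5>2, c = 20+3 = 23
k=5,i=3: 5>3, c = 23+2 = 25
k=5,i=4: 5>4, c = 25+1 = 26
k=5,i=5: not 5>5, c = 26+4 = 30
k=5,i=6: not 5>6, c = 30+4 = 34
k=6,i=2: 6>2, c = 34+4 = 38
k=6,i=3: 6>3, c = 38+3 = 41
k=6,i=4: 6>4, c = 41+2 = 43
k=6,i=5: 6>5, c = 43+1 = 44
k=6,i=6: not 6>6, c = 44+4 = 48
k=6,i=7: not 6>7, c = 48+4 = 52
k=7,i=2: 7>2, c = 52+5 = 57
k=7,i=3: 7>3, c = 57+4 = 61
k=7,i=4: 7>4, c = 61+3 = 64
k=7,i=5: 7>5, c = 64+2 = 66
k=7,i=6: 7>6, c = 66+1 = 67
k=7,i=7: not 7>7, c = 67+4 = 71
k=7,i=8: not 7>8, c = 71+4 = 75

75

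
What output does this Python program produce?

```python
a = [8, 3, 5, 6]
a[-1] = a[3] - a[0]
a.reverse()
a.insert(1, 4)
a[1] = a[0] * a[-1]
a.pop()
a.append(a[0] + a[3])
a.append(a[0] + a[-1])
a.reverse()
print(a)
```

[-1, 1, 3, 5, -16, -2]

a[-1] = a[3]-a[0] = 6-8 = -2 → [8, 3, 5, -2]
reverse → [-2, 5, 3, 8]
insert 4 at 1 → [-2, 4, 5, 3, 8]
a[1] = a[0]*a[-1] = (-2)*8 = -16 → [-2, -16, 5, 3, 8]
pop() removes 8 → [-2, -16, 5, 3]
append a[0]+a[3] = (-2)+3 = 1 → [-2, -16, 5, 3, 1]
append a[0]+a[-1] = (-2)+1 = -1 → [-2, -16, 5, 3, 1, -1]
reverse → [-1, 1, 3, 5, -16, -2]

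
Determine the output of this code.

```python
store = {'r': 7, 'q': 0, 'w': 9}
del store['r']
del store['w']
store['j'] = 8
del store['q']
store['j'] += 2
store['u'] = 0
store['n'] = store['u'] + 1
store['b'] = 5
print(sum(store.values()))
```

del 'r' → {'q': 0, 'w': 9}
del 'w' → {'q': 0}
store['j'] = 8 → {'q': 0, 'j': 8}
del 'q' → {'j': 8}
store['j'] = 8+2 = 10 → {'j': 10}
store['u'] = 0 → {'j': 10, 'u': 0}
store['n'] = store['u']+1 = 1 → {'j': 10, 'u': 0, 'n': 1}
store['b'] = 5 → {'j': 10, 'u': 0, 'n': 1, 'b': 5}
sum of values = 16

16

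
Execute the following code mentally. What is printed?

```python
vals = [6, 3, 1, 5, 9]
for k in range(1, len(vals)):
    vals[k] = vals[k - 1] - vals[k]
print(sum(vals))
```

k=1: vals[1] = 6-3 = 3 → [6, 3, 1, 5, 9]
k=2: vals[2] = 3-1 = 2 → [6, 3, 2, 5, 9]
k=3: vals[3] = 2-5 = -3 → [6, 3, 2, -3, 9]
k=4: vals[4] = (-3)-9 = -12 → [6, 3, 2, -3, -12]
sum = -4

-4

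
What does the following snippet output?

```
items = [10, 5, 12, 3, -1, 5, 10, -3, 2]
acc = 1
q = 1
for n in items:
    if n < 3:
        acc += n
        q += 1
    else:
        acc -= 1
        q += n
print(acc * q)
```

-343

n=10: not <3, acc = 1-1 = 0; q=11
n=5: not <3, acc = 0-1 = -1; q=16
n=12: not <3, acc = (-1)-1 = -2; q=28
n=3: not <3, acc = (-2)-1 = -3; q=31
n=-1: <3, acc = (-3)+(-1) = -4; q=32
n=5: not <3, acc = (-4)-1 = -5; q=37
n=10: not <3, acc = (-5)-1 = -6; q=47
n=-3: <3, acc = (-6)+(-3) = -9; q=48
n=2: <3, acc = (-9)+2 = -7; q=49
acc*q = (-7)*49 = -343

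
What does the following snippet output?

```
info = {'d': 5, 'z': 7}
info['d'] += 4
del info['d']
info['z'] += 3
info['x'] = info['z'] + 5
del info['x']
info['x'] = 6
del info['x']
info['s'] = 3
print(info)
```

{'z': 10, 's': 3}

info['d'] = 5+4 = 9 → {'d': 9, 'z': 7}
del 'd' → {'z': 7}
info['z'] = 7+3 = 10 → {'z': 10}
info['x'] = info['z']+5 = 15 → {'z': 10, 'x': 15}
del 'x' → {'z': 10}
info['x'] = 6 → {'z': 10, 'x': 6}
del 'x' → {'z': 10}
info['s'] = 3 → {'z': 10, 's': 3}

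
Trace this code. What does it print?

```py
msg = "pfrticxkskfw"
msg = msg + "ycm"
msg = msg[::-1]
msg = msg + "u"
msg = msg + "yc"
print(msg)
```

+ 'ycm' → 'pfrticxkskfwycm'
reverse → 'mcywfkskxcitrfp'
+ 'u' → 'mcywfkskxcitrfpu'
+ 'yc' → 'mcywfkskxcitrfpuyc'

mcywfkskxcitrfpuyc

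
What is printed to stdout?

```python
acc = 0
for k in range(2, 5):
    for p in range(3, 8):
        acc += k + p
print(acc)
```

k=2,p=3: acc = 0+5 = 5
k=2,p=4: acc = 5+6 = 11
k=2,p=5: acc = 11+7 = 18
k=2,p=6: acc = 18+8 = 26
k=2,p=7: acc = 26+9 = 35
k=3,p=3: acc = 35+6 = 41
k=3,p=4: acc = 41+7 = 48
k=3,p=5: acc = 48+8 = 56
k=3,p=6: acc = 56+9 = 65
k=3,p=7: acc = 65+10 = 75
k=4,p=3: acc = 75+7 = 82
k=4,p=4: acc = 82+8 = 90
k=4,p=5: acc = 90+9 = 99
k=4,p=6: acc = 99+10 = 109
k=4,p=7: acc = 109+11 = 120

120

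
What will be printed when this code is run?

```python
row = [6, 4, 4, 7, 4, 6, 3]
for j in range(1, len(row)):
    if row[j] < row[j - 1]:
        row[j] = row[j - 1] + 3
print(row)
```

j=1: 4<6, row[1] = 6+3 = 9 → [6, 9, 4, 7, 4, 6, 3]
j=2: 4<9, row[2] = 9+3 = 12 → [6, 9, 12, 7, 4, 6, 3]
j=3: 7<12, row[3] = 12+3 = 15 → [6, 9, 12, 15, 4, 6, 3]
j=4: 4<15, row[4] = 15+3 = 18 → [6, 9, 12, 15, 18, 6, 3]
j=5: 6<18, row[5] = 18+3 = 21 → [6, 9, 12, 15, 18, 21, 3]
j=6: 3<21, row[6] = 21+3 = 24 → [6, 9, 12, 15, 18, 21, 24]

[6, 9, 12, 15, 18, 21, 24]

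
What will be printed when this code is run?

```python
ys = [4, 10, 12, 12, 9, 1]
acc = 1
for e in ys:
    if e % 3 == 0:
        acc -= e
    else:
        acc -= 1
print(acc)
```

-35

e=4: not %3==0, acc = 1-1 = 0
e=10: not %3==0, acc = 0-1 = -1
e=12: %3==0, acc = (-1)-12 = -13
e=12: %3==0, acc = (-13)-12 = -25
e=9: %3==0, acc = (-25)-9 = -34
e=1: not %3==0, acc = (-34)-1 = -35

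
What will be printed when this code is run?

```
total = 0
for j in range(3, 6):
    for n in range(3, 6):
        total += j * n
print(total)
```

j=3,n=3: total = 0+9 = 9
j=3,n=4: total = 9+12 = 21
j=3,n=5: total = 21+15 = 36
j=4,n=3: total = 36+12 = 48
j=4,n=4: total = 48+16 = 64
j=4,n=5: total = 64+20 = 84
j=5,n=3: total = 84+15 = 99
j=5,n=4: total = 99+20 = 119
j=5,n=5: total = 119+25 = 144

144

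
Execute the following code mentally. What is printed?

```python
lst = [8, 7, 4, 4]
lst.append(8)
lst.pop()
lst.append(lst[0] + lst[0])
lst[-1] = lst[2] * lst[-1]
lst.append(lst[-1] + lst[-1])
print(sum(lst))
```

append 8 → [8, 7, 4, 4, 8]
pop() removes 8 → [8, 7, 4, 4]
append lst[0]+lst[0] = 8+8 = 16 → [8, 7, 4, 4, 16]
lst[-1] = lst[2]*lst[-1] = 4*16 = 64 → [8, 7, 4, 4, 64]
append lst[-1]+lst[-1] = 64+64 = 128 → [8, 7, 4, 4, 64, 128]
sum = 215

215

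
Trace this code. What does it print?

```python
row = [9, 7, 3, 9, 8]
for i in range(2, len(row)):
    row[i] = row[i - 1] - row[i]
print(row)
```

[9, 7, 4, -5, -13]

i=2: row[2] = 7-3 = 4 → [9, 7, 4, 9, 8]
i=3: row[3] = 4-9 = -5 → [9, 7, 4, -5, 8]
i=4: row[4] = (-5)-8 = -13 → [9, 7, 4, -5, -13]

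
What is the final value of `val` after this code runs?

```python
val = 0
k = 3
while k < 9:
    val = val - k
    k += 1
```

-33

k=3: val = 0-3 = -3
k=4: val = (-3)-4 = -7
k=5: val = (-7)-5 = -12
k=6: val = (-12)-6 = -18
k=7: val = (-18)-7 = -25
k=8: val = (-25)-8 = -33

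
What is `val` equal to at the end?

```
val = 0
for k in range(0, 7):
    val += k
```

k=0: val = 0+0 = 0
k=1: val = 0+1 = 1
k=2: val = 1+2 = 3
k=3: val = 3+3 = 6
k=4: val = 6+4 = 10
k=5: val = 10+5 = 15
k=6: val = 15+6 = 21

21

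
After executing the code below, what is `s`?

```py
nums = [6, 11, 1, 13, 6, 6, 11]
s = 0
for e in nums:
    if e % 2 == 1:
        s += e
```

e=6: not odd
e=11: odd, s = 0+11 = 11
e=1: odd, s = 11+1 = 12
e=13: odd, s = 12+13 = 25
e=6: not odd
e=6: not odd
e=11: odd, s = 25+11 = 36

36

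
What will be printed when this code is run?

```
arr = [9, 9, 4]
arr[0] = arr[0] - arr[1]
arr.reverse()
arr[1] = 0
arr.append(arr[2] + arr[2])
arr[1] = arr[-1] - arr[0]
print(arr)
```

[4, -4, 0, 0]

arr[0] = arr[0]-arr[1] = 9-9 = 0 → [0, 9, 4]
reverse → [4, 9, 0]
arr[1] = 0 → [4, 0, 0]
append arr[2]+arr[2] = 0+0 = 0 → [4, 0, 0, 0]
arr[1] = arr[-1]-arr[0] = 0-4 = -4 → [4, -4, 0, 0]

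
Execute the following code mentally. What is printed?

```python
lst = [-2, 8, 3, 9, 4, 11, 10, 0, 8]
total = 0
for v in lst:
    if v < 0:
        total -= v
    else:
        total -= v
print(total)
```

-51

v=-2: <0, total = 0-(-2) = 2
v=8: not <0, total = 2-8 = -6
v=3: not <0, total = (-6)-3 = -9
v=9: not <0, total = (-9)-9 = -18
v=4: not <0, total = (-18)-4 = -22
v=11: not <0, total = (-22)-11 = -33
v=10: not <0, total = (-33)-10 = -43
v=0: not <0, total = (-43)-0 = -43
v=8: not <0, total = (-43)-8 = -51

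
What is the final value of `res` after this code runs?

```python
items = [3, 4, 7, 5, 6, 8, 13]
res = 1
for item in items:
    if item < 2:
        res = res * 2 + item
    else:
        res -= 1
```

item=3: not <2, res = 1-1 = 0
item=4: not <2, res = 0-1 = -1
item=7: not <2, res = (-1)-1 = -2
item=5: not <2, res = (-2)-1 = -3
item=6: not <2, res = (-3)-1 = -4
item=8: not <2, res = (-4)-1 = -5
item=13: not <2, res = (-5)-1 = -6

-6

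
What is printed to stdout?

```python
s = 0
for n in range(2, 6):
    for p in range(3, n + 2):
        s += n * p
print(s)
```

165

n=2,p=3: s = 0+6 = 6
n=3,p=3: s = 6+9 = 15
n=3,p=4: s = 15+12 = 27
n=4,p=3: s = 27+12 = 39
n=4,p=4: s = 39+16 = 55
n=4,p=5: s = 55+20 = 75
n=5,p=3: s = 75+15 = 90
n=5,p=4: s = 90+20 = 110
n=5,p=5: s = 110+25 = 135
n=5,p=6: s = 135+30 = 165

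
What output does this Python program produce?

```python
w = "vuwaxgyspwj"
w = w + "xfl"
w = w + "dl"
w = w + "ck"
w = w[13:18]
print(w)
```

ldlck

+ 'xfl' → 'vuwaxgyspwjxfl'
+ 'dl' → 'vuwaxgyspwjxfldl'
+ 'ck' → 'vuwaxgyspwjxfldlck'
slice [13:18] → 'ldlck'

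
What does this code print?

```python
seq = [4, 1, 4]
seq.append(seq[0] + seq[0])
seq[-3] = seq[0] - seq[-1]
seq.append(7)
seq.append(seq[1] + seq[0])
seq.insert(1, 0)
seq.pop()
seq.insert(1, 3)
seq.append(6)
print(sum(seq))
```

28

append seq[0]+seq[0] = 4+4 = 8 → [4, 1, 4, 8]
seq[-3] = seq[0]-seq[-1] = 4-8 = -4 → [4, -4, 4, 8]
append 7 → [4, -4, 4, 8, 7]
append seq[1]+seq[0] = (-4)+4 = 0 → [4, -4, 4, 8, 7, 0]
insert 0 at 1 → [4, 0, -4, 4, 8, 7, 0]
pop() removes 0 → [4, 0, -4, 4, 8, 7]
insert 3 at 1 → [4, 3, 0, -4, 4, 8, 7]
append 6 → [4, 3, 0, -4, 4, 8, 7, 6]
sum = 28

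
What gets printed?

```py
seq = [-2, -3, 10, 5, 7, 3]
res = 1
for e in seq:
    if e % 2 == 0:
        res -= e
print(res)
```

e=-2: even, res = 1-(-2) = 3
e=-3: not even
e=10: even, res = 3-10 = -7
e=5: not even
e=7: not even
e=3: not even

-7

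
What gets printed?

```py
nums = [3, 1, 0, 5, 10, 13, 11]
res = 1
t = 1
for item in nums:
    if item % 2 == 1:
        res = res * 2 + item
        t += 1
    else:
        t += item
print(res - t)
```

item=3: odd, res = 1*2+3 = 5; t=2
item=1: odd, res = 5*2+1 = 11; t=3
item=0: not odd; t=3
item=5: odd, res = 11*2+5 = 27; t=4
item=10: not odd; t=14
item=13: odd, res = 27*2+13 = 67; t=15
item=11: odd, res = 67*2+11 = 145; t=16
res-t = 145-16 = 129

129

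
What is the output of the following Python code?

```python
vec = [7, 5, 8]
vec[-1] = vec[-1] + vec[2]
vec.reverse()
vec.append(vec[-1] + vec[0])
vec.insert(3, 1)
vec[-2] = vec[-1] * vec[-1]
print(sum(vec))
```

580

vec[-1] = vec[-1]+vec[2] = 8+8 = 16 → [7, 5, 16]
reverse → [16, 5, 7]
append vec[-1]+vec[0] = 7+16 = 23 → [16, 5, 7, 23]
insert 1 at 3 → [16, 5, 7, 1, 23]
vec[-2] = vec[-1]*vec[-1] = 23*23 = 529 → [16, 5, 7, 529, 23]
sum = 580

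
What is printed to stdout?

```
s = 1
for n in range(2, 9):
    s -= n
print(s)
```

-34

n=2: s = 1-2 = -1
n=3: s = (-1)-3 = -4
n=4: s = (-4)-4 = -8
n=5: s = (-8)-5 = -13
n=6: s = (-13)-6 = -19
n=7: s = (-19)-7 = -26
n=8: s = (-26)-8 = -34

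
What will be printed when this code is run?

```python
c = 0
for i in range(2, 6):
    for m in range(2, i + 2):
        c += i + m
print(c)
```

102

i=2,m=2: c = 0+4 = 4
i=2,m=3: c = 4+5 = 9
i=3,m=2: c = 9+5 = 14
i=3,m=3: c = 14+6 = 20
i=3,m=4: c = 20+7 = 27
i=4,m=2: c = 27+6 = 33
i=4,m=3: c = 33+7 = 40
i=4,m=4: c = 40+8 = 48
i=4,m=5: c = 48+9 = 57
i=5,m=2: c = 57+7 = 64
i=5,m=3: c = 64+8 = 72
i=5,m=4: c = 72+9 = 81
i=5,m=5: c = 81+10 = 91
i=5,m=6: c = 91+11 = 102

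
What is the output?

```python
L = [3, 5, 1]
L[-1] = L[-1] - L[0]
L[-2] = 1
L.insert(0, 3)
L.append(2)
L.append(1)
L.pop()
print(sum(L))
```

L[-1] = L[-1]-L[0] = 1-3 = -2 → [3, 5, -2]
L[-2] = 1 → [3, 1, -2]
insert 3 at 0 → [3, 3, 1, -2]
append 2 → [3, 3, 1, -2, 2]
append 1 → [3, 3, 1, -2, 2, 1]
pop() removes 1 → [3, 3, 1, -2, 2]
sum = 7

7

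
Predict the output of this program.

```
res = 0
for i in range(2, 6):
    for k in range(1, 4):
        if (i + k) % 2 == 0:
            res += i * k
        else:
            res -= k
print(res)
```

32

i=2,k=1: odd sum, res = 0-1 = -1
i=2,k=2: even sum, res = (-1)+4 = 3
i=2,k=3: odd sum, res = 3-3 = 0
i=3,k=1: even sum, res = 0+3 = 3
i=3,k=2: odd sum, res = 3-2 = 1
i=3,k=3: even sum, res = 1+9 = 10
i=4,k=1: odd sum, res = 10-1 = 9
i=4,k=2: even sum, res = 9+8 = 17
i=4,k=3: odd sum, res = 17-3 = 14
i=5,k=1: even sum, res = 14+5 = 19
i=5,k=2: odd sum, res = 19-2 = 17
i=5,k=3: even sum, res = 17+15 = 32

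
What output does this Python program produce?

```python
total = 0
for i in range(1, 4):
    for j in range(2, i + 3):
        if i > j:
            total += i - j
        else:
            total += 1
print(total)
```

9

i=1,j=2: not 1>2, total = 0+1 = 1
i=1,j=3: not 1>3, total = 1+1 = 2
i=2,j=2: not 2>2, total = 2+1 = 3
i=2,j=3: not 2>3, total = 3+1 = 4
i=2,j=4: not 2>4, total = 4+1 = 5
i=3,j=2: 3>2, total = 5+1 = 6
i=3,j=3: not 3>3, total = 6+1 = 7
i=3,j=4: not 3>4, total = 7+1 = 8
i=3,j=5: not 3>5, total = 8+1 = 9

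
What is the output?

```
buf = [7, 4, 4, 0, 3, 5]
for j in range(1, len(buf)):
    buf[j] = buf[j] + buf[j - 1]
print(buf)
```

[7, 11, 15, 15, 18, 23]

j=1: buf[1] = 4+7 = 11 → [7, 11, 4, 0, 3, 5]
j=2: buf[2] = 4+11 = 15 → [7, 11, 15, 0, 3, 5]
j=3: buf[3] = 0+15 = 15 → [7, 11, 15, 15, 3, 5]
j=4: buf[4] = 3+15 = 18 → [7, 11, 15, 15, 18, 5]
j=5: buf[5] = 5+18 = 23 → [7, 11, 15, 15, 18, 23]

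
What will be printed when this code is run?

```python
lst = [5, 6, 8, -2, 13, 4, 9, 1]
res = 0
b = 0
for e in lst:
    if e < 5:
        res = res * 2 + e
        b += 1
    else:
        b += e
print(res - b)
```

e=5: not <5; b=5
e=6: not <5; b=11
e=8: not <5; b=19
e=-2: <5, res = 0*2+(-2) = -2; b=20
e=13: not <5; b=33
e=4: <5, res = (-2)*2+4 = 0; b=34
e=9: not <5; b=43
e=1: <5, res = 0*2+1 = 1; b=44
res-b = 1-44 = -43

-43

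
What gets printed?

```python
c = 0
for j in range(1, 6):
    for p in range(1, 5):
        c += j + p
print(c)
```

j=1,p=1: c = 0+2 = 2
j=1,p=2: c = 2+3 = 5
j=1,p=3: c = 5+4 = 9
j=1,p=4: c = 9+5 = 14
j=2,p=1: c = 14+3 = 17
j=2,p=2: c = 17+4 = 21
j=2,p=3: c = 21+5 = 26
j=2,p=4: c = 26+6 = 32
j=3,p=1: c = 32+4 = 36
j=3,p=2: c = 36+5 = 41
j=3,p=3: c = 41+6 = 47
j=3,p=4: c = 47+7 = 54
j=4,p=1: c = 54+5 = 59
j=4,p=2: c = 59+6 = 65
j=4,p=3: c = 65+7 = 72
j=4,p=4: c = 72+8 = 80
j=5,p=1: c = 80+6 = 86
j=5,p=2: c = 86+7 = 93
j=5,p=3: c = 93+8 = 101
j=5,p=4: c = 101+9 = 110

110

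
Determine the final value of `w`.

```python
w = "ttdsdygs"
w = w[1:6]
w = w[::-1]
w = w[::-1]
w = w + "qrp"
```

'tdsdyqrp'

slice [1:6] → 'tdsdy'
reverse → 'ydsdt'
reverse → 'tdsdy'
+ 'qrp' → 'tdsdyqrp'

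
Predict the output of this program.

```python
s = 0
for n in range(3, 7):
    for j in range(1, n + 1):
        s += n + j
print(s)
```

138

n=3,j=1: s = 0+4 = 4
n=3,j=2: s = 4+5 = 9
n=3,j=3: s = 9+6 = 15
n=4,j=1: s = 15+5 = 20
n=4,j=2: s = 20+6 = 26
n=4,j=3: s = 26+7 = 33
n=4,j=4: s = 33+8 = 41
n=5,j=1: s = 41+6 = 47
n=5,j=2: s = 47+7 = 54
n=5,j=3: s = 54+8 = 62
n=5,j=4: s = 62+9 = 71
n=5,j=5: s = 71+10 = 81
n=6,j=1: s = 81+7 = 88
n=6,j=2: s = 88+8 = 96
n=6,j=3: s = 96+9 = 105
n=6,j=4: s = 105+10 = 115
n=6,j=5: s = 115+11 = 126
n=6,j=6: s = 126+12 = 138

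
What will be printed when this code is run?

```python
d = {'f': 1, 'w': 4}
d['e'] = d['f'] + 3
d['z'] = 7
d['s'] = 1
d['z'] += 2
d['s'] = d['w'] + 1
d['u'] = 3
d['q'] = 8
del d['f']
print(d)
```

{'w': 4, 'e': 4, 'z': 9, 's': 5, 'u': 3, 'q': 8}

d['e'] = d['f']+3 = 4 → {'f': 1, 'w': 4, 'e': 4}
d['z'] = 7 → {'f': 1, 'w': 4, 'e': 4, 'z': 7}
d['s'] = 1 → {'f': 1, 'w': 4, 'e': 4, 'z': 7, 's': 1}
d['z'] = 7+2 = 9 → {'f': 1, 'w': 4, 'e': 4, 'z': 9, 's': 1}
d['s'] = d['w']+1 = 5 → {'f': 1, 'w': 4, 'e': 4, 'z': 9, 's': 5}
d['u'] = 3 → {'f': 1, 'w': 4, 'e': 4, 'z': 9, 's': 5, 'u': 3}
d['q'] = 8 → {'f': 1, 'w': 4, 'e': 4, 'z': 9, 's': 5, 'u': 3, 'q': 8}
del 'f' → {'w': 4, 'e': 4, 'z': 9, 's': 5, 'u': 3, 'q': 8}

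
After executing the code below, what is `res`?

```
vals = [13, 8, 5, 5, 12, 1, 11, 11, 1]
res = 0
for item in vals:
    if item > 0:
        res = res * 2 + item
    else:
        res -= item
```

5099

item=13: >0, res = 0*2+13 = 13
item=8: >0, res = 13*2+8 = 34
item=5: >0, res = 34*2+5 = 73
item=5: >0, res = 73*2+5 = 151
item=12: >0, res = 151*2+12 = 314
item=1: >0, res = 314*2+1 = 629
item=11: >0, res = 629*2+11 = 1269
item=11: >0, res = 1269*2+11 = 2549
item=1: >0, res = 2549*2+1 = 5099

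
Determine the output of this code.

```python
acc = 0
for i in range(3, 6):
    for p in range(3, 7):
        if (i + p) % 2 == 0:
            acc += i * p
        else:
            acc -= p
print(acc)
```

76

i=3,p=3: even sum, acc = 0+9 = 9
i=3,p=4: odd sum, acc = 9-4 = 5
i=3,p=5: even sum, acc = 5+15 = 20
i=3,p=6: odd sum, acc = 20-6 = 14
i=4,p=3: odd sum, acc = 14-3 = 11
i=4,p=4: even sum, acc = 11+16 = 27
i=4,p=5: odd sum, acc = 27-5 = 22
i=4,p=6: even sum, acc = 22+24 = 46
i=5,p=3: even sum, acc = 46+15 = 61
i=5,p=4: odd sum, acc = 61-4 = 57
i=5,p=5: even sum, acc = 57+25 = 82
i=5,p=6: odd sum, acc = 82-6 = 76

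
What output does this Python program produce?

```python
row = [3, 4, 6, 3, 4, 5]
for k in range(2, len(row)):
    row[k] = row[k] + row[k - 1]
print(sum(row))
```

k=2: row[2] = 6+4 = 10 → [3, 4, 10, 3, 4, 5]
k=3: row[3] = 3+10 = 13 → [3, 4, 10, 13, 4, 5]
k=4: row[4] = 4+13 = 17 → [3, 4, 10, 13, 17, 5]
k=5: row[5] = 5+17 = 22 → [3, 4, 10, 13, 17, 22]
sum = 69

69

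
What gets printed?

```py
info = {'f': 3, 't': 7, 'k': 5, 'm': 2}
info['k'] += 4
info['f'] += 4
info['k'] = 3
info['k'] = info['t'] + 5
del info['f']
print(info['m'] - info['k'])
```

-10

info['k'] = 5+4 = 9 → {'f': 3, 't': 7, 'k': 9, 'm': 2}
info['f'] = 3+4 = 7 → {'f': 7, 't': 7, 'k': 9, 'm': 2}
info['k'] = 3 → {'f': 7, 't': 7, 'k': 3, 'm': 2}
info['k'] = info['t']+5 = 12 → {'f': 7, 't': 7, 'k': 12, 'm': 2}
del 'f' → {'t': 7, 'k': 12, 'm': 2}
info['m']-info['k'] = 2-12 = -10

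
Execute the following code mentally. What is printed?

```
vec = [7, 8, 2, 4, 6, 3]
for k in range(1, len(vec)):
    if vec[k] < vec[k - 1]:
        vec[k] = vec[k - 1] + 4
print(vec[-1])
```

k=1: 8>=7, unchanged → [7, 8, 2, 4, 6, 3]
k=2: 2<8, vec[2] = 8+4 = 12 → [7, 8, 12, 4, 6, 3]
k=3: 4<12, vec[3] = 12+4 = 16 → [7, 8, 12, 16, 6, 3]
k=4: 6<16, vec[4] = 16+4 = 20 → [7, 8, 12, 16, 20, 3]
k=5: 3<20, vec[5] = 20+4 = 24 → [7, 8, 12, 16, 20, 24]

24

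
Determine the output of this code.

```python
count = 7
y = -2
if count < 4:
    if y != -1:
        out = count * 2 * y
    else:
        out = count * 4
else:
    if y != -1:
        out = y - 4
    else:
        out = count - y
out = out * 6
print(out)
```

count=7, y=-2
count < 4 is False; y != -1 is True
→ out = y - 4 = -6
out = (-6)*6 = -36

-36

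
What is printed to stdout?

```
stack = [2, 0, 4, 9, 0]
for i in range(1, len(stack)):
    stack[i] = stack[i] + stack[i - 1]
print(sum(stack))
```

i=1: stack[1] = 0+2 = 2 → [2, 2, 4, 9, 0]
i=2: stack[2] = 4+2 = 6 → [2, 2, 6, 9, 0]
i=3: stack[3] = 9+6 = 15 → [2, 2, 6, 15, 0]
i=4: stack[4] = 0+15 = 15 → [2, 2, 6, 15, 15]
sum = 40

40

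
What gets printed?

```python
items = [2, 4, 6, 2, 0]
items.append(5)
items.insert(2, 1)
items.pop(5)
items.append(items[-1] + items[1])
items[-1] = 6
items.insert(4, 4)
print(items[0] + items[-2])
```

7

append 5 → [2, 4, 6, 2, 0, 5]
insert 1 at 2 → [2, 4, 1, 6, 2, 0, 5]
pop(5) removes 0 → [2, 4, 1, 6, 2, 5]
append items[-1]+items[1] = 5+4 = 9 → [2, 4, 1, 6, 2, 5, 9]
items[-1] = 6 → [2, 4, 1, 6, 2, 5, 6]
insert 4 at 4 → [2, 4, 1, 6, 4, 2, 5, 6]
items[0]+items[-2] = 2+5 = 7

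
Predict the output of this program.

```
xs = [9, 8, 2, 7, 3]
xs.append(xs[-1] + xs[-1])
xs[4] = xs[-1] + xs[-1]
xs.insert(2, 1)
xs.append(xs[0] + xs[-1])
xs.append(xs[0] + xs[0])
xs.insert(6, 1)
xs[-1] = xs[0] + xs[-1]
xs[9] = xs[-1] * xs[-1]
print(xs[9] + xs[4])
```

736

append xs[-1]+xs[-1] = 3+3 = 6 → [9, 8, 2, 7, 3, 6]
xs[4] = xs[-1]+xs[-1] = 6+6 = 12 → [9, 8, 2, 7, 12, 6]
insert 1 at 2 → [9, 8, 1, 2, 7, 12, 6]
append xs[0]+xs[-1] = 9+6 = 15 → [9, 8, 1, 2, 7, 12, 6, 15]
append xs[0]+xs[0] = 9+9 = 18 → [9, 8, 1, 2, 7, 12, 6, 15, 18]
insert 1 at 6 → [9, 8, 1, 2, 7, 12, 1, 6, 15, 18]
xs[-1] = xs[0]+xs[-1] = 9+18 = 27 → [9, 8, 1, 2, 7, 12, 1, 6, 15, 27]
xs[9] = xs[-1]*xs[-1] = 27*27 = 729 → [9, 8, 1, 2, 7, 12, 1, 6, 15, 729]
xs[9]+xs[4] = 729+7 = 736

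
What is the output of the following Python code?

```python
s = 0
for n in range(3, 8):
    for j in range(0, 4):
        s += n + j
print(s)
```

130

n=3,j=0: s = 0+3 = 3
n=3,j=1: s = 3+4 = 7
n=3,j=2: s = 7+5 = 12
n=3,j=3: s = 12+6 = 18
n=4,j=0: s = 18+4 = 22
n=4,j=1: s = 22+5 = 27
n=4,j=2: s = 27+6 = 33
n=4,j=3: s = 33+7 = 40
n=5,j=0: s = 40+5 = 45
n=5,j=1: s = 45+6 = 51
n=5,j=2: s = 51+7 = 58
n=5,j=3: s = 58+8 = 66
n=6,j=0: s = 66+6 = 72
n=6,j=1: s = 72+7 = 79
n=6,j=2: s = 79+8 = 87
n=6,j=3: s = 87+9 = 96
n=7,j=0: s = 96+7 = 103
n=7,j=1: s = 103+8 = 111
n=7,j=2: s = 111+9 = 120
n=7,j=3: s = 120+10 = 130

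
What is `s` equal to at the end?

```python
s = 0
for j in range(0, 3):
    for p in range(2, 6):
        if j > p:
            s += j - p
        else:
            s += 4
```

j=0,p=2: not 0>2, s = 0+4 = 4
j=0,p=3: not 0>3, s = 4+4 = 8
j=0,p=4: not 0>4, s = 8+4 = 12
j=0,p=5: not 0>5, s = 12+4 = 16
j=1,p=2: not 1>2, s = 16+4 = 20
j=1,p=3: not 1>3, s = 20+4 = 24
j=1,p=4: not 1>4, s = 24+4 = 28
j=1,p=5: not 1>5, s = 28+4 = 32
j=2,p=2: not 2>2, s = 32+4 = 36
j=2,p=3: not 2>3, s = 36+4 = 40
j=2,p=4: not 2>4, s = 40+4 = 44
j=2,p=5: not 2>5, s = 44+4 = 48

48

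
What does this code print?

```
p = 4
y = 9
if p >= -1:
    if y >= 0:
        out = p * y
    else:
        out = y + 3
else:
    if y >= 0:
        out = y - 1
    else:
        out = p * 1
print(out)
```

36

p=4, y=9
p >= -1 is True; y >= 0 is True
→ out = p * y = 36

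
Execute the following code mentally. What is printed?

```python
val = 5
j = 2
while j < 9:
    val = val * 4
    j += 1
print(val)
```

j=2: val = 5*4 = 20
j=3: val = 20*4 = 80
j=4: val = 80*4 = 320
j=5: val = 320*4 = 1280
j=6: val = 1280*4 = 5120
j=7: val = 5120*4 = 20480
j=8: val = 20480*4 = 81920

81920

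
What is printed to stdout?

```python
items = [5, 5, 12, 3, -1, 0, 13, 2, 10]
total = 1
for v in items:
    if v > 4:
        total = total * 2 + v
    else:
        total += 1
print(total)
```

250

v=5: >4, total = 1*2+5 = 7
v=5: >4, total = 7*2+5 = 19
v=12: >4, total = 19*2+12 = 50
v=3: not >4, total = 50+1 = 51
v=-1: not >4, total = 51+1 = 52
v=0: not >4, total = 52+1 = 53
v=13: >4, total = 53*2+13 = 119
v=2: not >4, total = 119+1 = 120
v=10: >4, total = 120*2+10 = 250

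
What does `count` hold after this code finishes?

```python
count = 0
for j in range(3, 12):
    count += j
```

j=3: count = 0+3 = 3
j=4: count = 3+4 = 7
j=5: count = 7+5 = 12
j=6: count = 12+6 = 18
j=7: count = 18+7 = 25
j=8: count = 25+8 = 33
j=9: count = 33+9 = 42
j=10: count = 42+10 = 52
j=11: count = 52+11 = 63

63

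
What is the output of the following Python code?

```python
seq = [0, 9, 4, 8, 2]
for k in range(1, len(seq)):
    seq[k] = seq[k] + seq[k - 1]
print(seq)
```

[0, 9, 13, 21, 23]

k=1: seq[1] = 9+0 = 9 → [0, 9, 4, 8, 2]
k=2: seq[2] = 4+9 = 13 → [0, 9, 13, 8, 2]
k=3: seq[3] = 8+13 = 21 → [0, 9, 13, 21, 2]
k=4: seq[4] = 2+21 = 23 → [0, 9, 13, 21, 23]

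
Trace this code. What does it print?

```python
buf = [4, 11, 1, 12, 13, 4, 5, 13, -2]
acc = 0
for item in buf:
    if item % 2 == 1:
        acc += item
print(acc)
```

item=4: not odd
item=11: odd, acc = 0+11 = 11
item=1: odd, acc = 11+1 = 12
item=12: not odd
item=13: odd, acc = 12+13 = 25
item=4: not odd
item=5: odd, acc = 25+5 = 30
item=13: odd, acc = 30+13 = 43
item=-2: not odd

43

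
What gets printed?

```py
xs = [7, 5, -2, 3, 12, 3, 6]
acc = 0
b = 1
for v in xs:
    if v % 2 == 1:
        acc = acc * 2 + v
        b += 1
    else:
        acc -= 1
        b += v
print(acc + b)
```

99

v=7: odd, acc = 0*2+7 = 7; b=2
v=5: odd, acc = 7*2+5 = 19; b=3
v=-2: not odd, acc = 19-1 = 18; b=1
v=3: odd, acc = 18*2+3 = 39; b=2
v=12: not odd, acc = 39-1 = 38; b=14
v=3: odd, acc = 38*2+3 = 79; b=15
v=6: not odd, acc = 79-1 = 78; b=21
acc+b = 78+21 = 99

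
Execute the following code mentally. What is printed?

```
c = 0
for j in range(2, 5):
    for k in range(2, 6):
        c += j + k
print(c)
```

78

j=2,k=2: c = 0+4 = 4
j=2,k=3: c = 4+5 = 9
j=2,k=4: c = 9+6 = 15
j=2,k=5: c = 15+7 = 22
j=3,k=2: c = 22+5 = 27
j=3,k=3: c = 27+6 = 33
j=3,k=4: c = 33+7 = 40
j=3,k=5: c = 40+8 = 48
j=4,k=2: c = 48+6 = 54
j=4,k=3: c = 54+7 = 61
j=4,k=4: c = 61+8 = 69
j=4,k=5: c = 69+9 = 78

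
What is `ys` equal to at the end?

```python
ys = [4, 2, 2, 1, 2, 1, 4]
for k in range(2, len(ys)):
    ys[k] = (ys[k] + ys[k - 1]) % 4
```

k=2: ys[2] = (2+2)%4 = 0 → [4, 2, 0, 1, 2, 1, 4]
k=3: ys[3] = (1+0)%4 = 1 → [4, 2, 0, 1, 2, 1, 4]
k=4: ys[4] = (2+1)%4 = 3 → [4, 2, 0, 1, 3, 1, 4]
k=5: ys[5] = (1+3)%4 = 0 → [4, 2, 0, 1, 3, 0, 4]
k=6: ys[6] = (4+0)%4 = 0 → [4, 2, 0, 1, 3, 0, 0]

[4, 2, 0, 1, 3, 0, 0]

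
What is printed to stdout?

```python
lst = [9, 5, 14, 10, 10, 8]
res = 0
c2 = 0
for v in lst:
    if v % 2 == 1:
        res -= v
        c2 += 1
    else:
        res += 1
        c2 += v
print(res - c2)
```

v=9: odd, res = 0-9 = -9; c2=1
v=5: odd, res = (-9)-5 = -14; c2=2
v=14: not odd, res = (-14)+1 = -13; c2=16
v=10: not odd, res = (-13)+1 = -12; c2=26
v=10: not odd, res = (-12)+1 = -11; c2=36
v=8: not odd, res = (-11)+1 = -10; c2=44
res-c2 = (-10)-44 = -54

-54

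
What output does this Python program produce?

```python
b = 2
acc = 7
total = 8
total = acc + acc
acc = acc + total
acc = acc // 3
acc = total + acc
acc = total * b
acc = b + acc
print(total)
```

total = 7+7 = 14
acc = 7+14 = 21
acc = 21//3 = 7
acc = 14+7 = 21
acc = 14*2 = 28
acc = 2+28 = 30

14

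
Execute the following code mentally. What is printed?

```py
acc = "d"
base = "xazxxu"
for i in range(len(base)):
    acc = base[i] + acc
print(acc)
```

uxxzaxd

i=0: prepend 'x' → 'xd'
i=1: prepend 'a' → 'axd'
i=2: prepend 'z' → 'zaxd'
i=3: prepend 'x' → 'xzaxd'
i=4: prepend 'x' → 'xxzaxd'
i=5: prepend 'u' → 'uxxzaxd'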